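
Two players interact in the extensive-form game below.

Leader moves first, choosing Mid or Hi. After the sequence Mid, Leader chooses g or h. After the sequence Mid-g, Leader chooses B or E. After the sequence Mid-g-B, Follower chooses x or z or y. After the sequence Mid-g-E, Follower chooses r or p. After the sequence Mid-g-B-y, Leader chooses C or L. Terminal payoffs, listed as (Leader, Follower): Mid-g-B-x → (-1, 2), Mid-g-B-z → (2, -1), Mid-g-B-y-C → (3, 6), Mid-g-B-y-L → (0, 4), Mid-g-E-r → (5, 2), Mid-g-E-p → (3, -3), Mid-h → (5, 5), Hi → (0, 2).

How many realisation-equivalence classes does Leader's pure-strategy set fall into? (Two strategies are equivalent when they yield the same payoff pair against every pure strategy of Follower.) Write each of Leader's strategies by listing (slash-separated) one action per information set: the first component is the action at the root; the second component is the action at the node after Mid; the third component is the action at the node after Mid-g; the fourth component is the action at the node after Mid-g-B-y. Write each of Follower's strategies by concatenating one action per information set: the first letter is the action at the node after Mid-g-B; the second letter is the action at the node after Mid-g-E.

5

Leader has 16 pure strategies: Mid/g/B/C, Mid/g/B/L, Mid/g/E/C, Mid/g/E/L, Mid/h/B/C, Mid/h/B/L, Mid/h/E/C, Mid/h/E/L, Hi/g/B/C, Hi/g/B/L, Hi/g/E/C, Hi/g/E/L, Hi/h/B/C, Hi/h/B/L, Hi/h/E/C, Hi/h/E/L. Columns: xr, xp, zr, zp, yr, yp.
{Mid/g/B/C} → row (-1,2) (-1,2) (2,-1) (2,-1) (3,6) (3,6)
{Mid/g/B/L} → row (-1,2) (-1,2) (2,-1) (2,-1) (0,4) (0,4)
{Mid/g/E/C, Mid/g/E/L} → row (5,2) (3,-3) (5,2) (3,-3) (5,2) (3,-3)
{Mid/h/B/C, Mid/h/B/L, Mid/h/E/C, Mid/h/E/L} → row (5,5) (5,5) (5,5) (5,5) (5,5) (5,5)
{Hi/g/B/C, Hi/g/B/L, Hi/g/E/C, Hi/g/E/L, Hi/h/B/C, Hi/h/B/L, Hi/h/E/C, Hi/h/E/L} → row (0,2) (0,2) (0,2) (0,2) (0,2) (0,2)
That's 5 distinct rows out of 16 strategies.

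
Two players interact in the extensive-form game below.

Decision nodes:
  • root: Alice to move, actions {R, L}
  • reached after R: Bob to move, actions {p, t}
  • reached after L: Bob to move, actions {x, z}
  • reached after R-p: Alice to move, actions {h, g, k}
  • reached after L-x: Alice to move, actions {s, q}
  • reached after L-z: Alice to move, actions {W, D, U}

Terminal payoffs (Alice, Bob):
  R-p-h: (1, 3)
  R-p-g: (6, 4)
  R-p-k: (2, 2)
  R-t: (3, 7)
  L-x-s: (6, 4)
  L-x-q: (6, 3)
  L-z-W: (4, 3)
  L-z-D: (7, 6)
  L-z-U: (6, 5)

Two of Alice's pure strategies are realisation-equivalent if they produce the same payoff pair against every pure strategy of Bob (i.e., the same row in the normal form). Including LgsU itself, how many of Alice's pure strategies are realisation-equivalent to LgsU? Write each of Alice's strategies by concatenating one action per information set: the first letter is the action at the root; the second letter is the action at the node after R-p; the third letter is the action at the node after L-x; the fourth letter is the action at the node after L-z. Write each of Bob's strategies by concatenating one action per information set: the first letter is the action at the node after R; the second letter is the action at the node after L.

3

Row for LgsU (columns px, pz, tx, tz): (6,4) (6,5) (6,4) (6,5).
Under LgsU, Alice's choice at the node after R-p can never be reached regardless of what Bob does, so varying those choices leaves every outcome unchanged.
Holding the reachable choices fixed and varying the unreachable one freely already gives 3 equivalent strategies.
No other strategy reproduces this row, so those 3 are the full class: LhsU, LgsU, LksU.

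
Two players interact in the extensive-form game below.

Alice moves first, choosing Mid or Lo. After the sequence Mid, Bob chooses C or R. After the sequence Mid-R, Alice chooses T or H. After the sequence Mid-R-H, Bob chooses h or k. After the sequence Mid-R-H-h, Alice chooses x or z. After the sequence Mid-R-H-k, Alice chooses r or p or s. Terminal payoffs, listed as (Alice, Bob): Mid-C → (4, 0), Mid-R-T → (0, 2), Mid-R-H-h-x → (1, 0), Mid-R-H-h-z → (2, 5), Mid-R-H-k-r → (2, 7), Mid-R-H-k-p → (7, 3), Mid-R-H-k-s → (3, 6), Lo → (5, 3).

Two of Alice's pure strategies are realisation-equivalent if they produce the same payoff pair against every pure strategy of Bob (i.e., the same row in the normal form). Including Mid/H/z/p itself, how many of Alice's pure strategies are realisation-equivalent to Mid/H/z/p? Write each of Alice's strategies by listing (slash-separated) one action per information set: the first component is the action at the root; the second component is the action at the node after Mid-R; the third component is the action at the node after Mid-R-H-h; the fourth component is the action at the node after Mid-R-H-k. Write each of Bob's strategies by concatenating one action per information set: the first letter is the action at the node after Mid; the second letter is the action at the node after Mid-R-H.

1

Row for Mid/H/z/p (columns Ch, Ck, Rh, Rk): (4,0) (4,0) (2,5) (7,3).
Every one of Alice's information sets is on the play path for some reply by Bob when Alice follows Mid/H/z/p.
Changing the action at any of them therefore changes at least one column, so only Mid/H/z/p itself gives this row.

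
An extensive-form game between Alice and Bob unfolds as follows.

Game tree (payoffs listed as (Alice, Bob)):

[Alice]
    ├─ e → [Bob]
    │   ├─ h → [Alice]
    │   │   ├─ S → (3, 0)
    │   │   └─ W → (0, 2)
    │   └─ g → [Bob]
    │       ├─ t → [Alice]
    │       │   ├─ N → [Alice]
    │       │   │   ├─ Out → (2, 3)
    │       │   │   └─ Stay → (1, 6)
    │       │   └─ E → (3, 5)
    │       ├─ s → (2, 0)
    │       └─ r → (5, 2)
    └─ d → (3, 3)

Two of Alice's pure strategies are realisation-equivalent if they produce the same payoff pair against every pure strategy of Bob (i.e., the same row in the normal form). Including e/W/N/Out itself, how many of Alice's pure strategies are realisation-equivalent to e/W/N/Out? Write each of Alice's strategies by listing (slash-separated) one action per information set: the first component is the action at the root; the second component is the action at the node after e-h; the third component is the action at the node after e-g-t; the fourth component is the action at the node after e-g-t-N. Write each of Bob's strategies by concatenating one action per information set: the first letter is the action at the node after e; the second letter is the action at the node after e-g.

1

Row for e/W/N/Out (columns ht, hs, hr, gt, gs, gr): (0,2) (0,2) (0,2) (2,3) (2,0) (5,2).
Every one of Alice's information sets is on the play path for some reply by Bob when Alice follows e/W/N/Out.
Changing the action at any of them therefore changes at least one column, so only e/W/N/Out itself gives this row.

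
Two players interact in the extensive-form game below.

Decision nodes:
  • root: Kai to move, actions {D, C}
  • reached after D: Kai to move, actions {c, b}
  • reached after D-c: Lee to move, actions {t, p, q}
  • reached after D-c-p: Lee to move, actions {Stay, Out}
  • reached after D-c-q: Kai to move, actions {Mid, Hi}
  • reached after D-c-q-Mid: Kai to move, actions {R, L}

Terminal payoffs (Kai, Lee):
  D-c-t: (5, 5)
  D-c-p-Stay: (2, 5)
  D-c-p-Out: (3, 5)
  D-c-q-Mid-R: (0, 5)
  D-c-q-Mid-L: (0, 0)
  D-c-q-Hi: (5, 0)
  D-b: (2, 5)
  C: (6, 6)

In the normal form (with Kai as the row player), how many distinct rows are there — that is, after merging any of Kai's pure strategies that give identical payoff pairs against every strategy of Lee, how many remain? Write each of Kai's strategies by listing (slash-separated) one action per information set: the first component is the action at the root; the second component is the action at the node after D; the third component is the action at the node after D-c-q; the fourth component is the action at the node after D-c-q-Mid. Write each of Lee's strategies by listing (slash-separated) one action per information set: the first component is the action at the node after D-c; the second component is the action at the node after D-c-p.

Kai has 16 pure strategies: D/c/Mid/R, D/c/Mid/L, D/c/Hi/R, D/c/Hi/L, D/b/Mid/R, D/b/Mid/L, D/b/Hi/R, D/b/Hi/L, C/c/Mid/R, C/c/Mid/L, C/c/Hi/R, C/c/Hi/L, C/b/Mid/R, C/b/Mid/L, C/b/Hi/R, C/b/Hi/L. Columns: t/Stay, t/Out, p/Stay, p/Out, q/Stay, q/Out.
{D/c/Mid/R} → row (5,5) (5,5) (2,5) (3,5) (0,5) (0,5)
{D/c/Mid/L} → row (5,5) (5,5) (2,5) (3,5) (0,0) (0,0)
{D/c/Hi/R, D/c/Hi/L} → row (5,5) (5,5) (2,5) (3,5) (5,0) (5,0)
{D/b/Mid/R, D/b/Mid/L, D/b/Hi/R, D/b/Hi/L} → row (2,5) (2,5) (2,5) (2,5) (2,5) (2,5)
{C/c/Mid/R, C/c/Mid/L, C/c/Hi/R, C/c/Hi/L, C/b/Mid/R, C/b/Mid/L, C/b/Hi/R, C/b/Hi/L} → row (6,6) (6,6) (6,6) (6,6) (6,6) (6,6)
That's 5 distinct rows out of 16 strategies.

5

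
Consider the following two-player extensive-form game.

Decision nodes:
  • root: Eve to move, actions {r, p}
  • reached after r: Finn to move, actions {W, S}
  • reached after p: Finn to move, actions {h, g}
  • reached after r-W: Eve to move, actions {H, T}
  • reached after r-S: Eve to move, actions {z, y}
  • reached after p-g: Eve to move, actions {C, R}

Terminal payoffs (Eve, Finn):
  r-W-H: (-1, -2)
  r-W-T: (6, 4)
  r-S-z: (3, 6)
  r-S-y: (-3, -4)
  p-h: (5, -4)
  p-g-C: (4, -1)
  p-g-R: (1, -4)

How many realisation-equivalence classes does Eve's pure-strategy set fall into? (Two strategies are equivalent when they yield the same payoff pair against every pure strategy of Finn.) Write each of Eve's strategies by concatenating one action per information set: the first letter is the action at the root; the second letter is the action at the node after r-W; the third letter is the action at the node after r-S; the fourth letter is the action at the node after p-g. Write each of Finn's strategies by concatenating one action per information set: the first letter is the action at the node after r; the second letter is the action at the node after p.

6

Eve has 16 pure strategies: rHzC, rHzR, rHyC, rHyR, rTzC, rTzR, rTyC, rTyR, pHzC, pHzR, pHyC, pHyR, pTzC, pTzR, pTyC, pTyR. Columns: Wh, Wg, Sh, Sg.
{rHzC, rHzR} → row (-1,-2) (-1,-2) (3,6) (3,6)
{rHyC, rHyR} → row (-1,-2) (-1,-2) (-3,-4) (-3,-4)
{rTzC, rTzR} → row (6,4) (6,4) (3,6) (3,6)
{rTyC, rTyR} → row (6,4) (6,4) (-3,-4) (-3,-4)
{pHzC, pHyC, pTzC, pTyC} → row (5,-4) (4,-1) (5,-4) (4,-1)
{pHzR, pHyR, pTzR, pTyR} → row (5,-4) (1,-4) (5,-4) (1,-4)
That's 6 distinct rows out of 16 strategies.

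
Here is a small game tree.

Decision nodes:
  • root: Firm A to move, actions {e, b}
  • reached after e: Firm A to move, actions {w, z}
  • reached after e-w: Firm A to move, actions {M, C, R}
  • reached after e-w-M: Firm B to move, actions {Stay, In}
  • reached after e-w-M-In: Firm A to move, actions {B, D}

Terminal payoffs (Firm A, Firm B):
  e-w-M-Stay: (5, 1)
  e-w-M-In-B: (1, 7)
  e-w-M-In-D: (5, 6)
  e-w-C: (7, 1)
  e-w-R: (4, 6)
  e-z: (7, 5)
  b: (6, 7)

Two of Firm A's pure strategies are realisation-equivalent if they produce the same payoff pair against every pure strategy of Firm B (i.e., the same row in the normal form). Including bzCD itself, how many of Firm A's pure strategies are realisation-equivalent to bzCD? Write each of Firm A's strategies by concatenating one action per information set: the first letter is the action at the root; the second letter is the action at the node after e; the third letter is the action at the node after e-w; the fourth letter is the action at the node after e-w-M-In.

Row for bzCD (columns Stay, In): (6,7) (6,7).
Under bzCD, Firm A's choice at the node after e and at the node after e-w and at the node after e-w-M-In can never be reached regardless of what Firm B does, so varying those choices leaves every outcome unchanged.
Holding the reachable choices fixed and varying the unreachable ones freely already gives 2 × 3 × 2 = 12 equivalent strategies.
No other strategy reproduces this row, so those 12 are the full class: bwMB, bwMD, bwCB, bwCD, bwRB, bwRD, bzMB, bzMD, bzCB, bzCD, bzRB, bzRD.

12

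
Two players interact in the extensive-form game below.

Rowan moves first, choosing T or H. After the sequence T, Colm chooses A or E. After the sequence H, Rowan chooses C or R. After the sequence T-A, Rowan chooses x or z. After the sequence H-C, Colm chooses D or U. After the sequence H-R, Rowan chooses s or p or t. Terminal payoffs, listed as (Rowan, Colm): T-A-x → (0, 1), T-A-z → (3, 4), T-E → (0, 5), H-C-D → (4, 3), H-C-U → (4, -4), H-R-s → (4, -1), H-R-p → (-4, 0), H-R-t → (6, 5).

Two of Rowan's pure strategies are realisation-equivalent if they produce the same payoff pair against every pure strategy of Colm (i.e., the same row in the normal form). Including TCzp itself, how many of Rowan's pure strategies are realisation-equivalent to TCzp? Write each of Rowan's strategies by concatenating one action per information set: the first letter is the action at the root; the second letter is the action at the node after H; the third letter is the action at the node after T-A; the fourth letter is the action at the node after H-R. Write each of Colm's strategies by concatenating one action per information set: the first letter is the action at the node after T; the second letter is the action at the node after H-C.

6

Row for TCzp (columns AD, AU, ED, EU): (3,4) (3,4) (0,5) (0,5).
Under TCzp, Rowan's choice at the node after H and at the node after H-R can never be reached regardless of what Colm does, so varying those choices leaves every outcome unchanged.
Holding the reachable choices fixed and varying the unreachable ones freely already gives 2 × 3 = 6 equivalent strategies.
No other strategy reproduces this row, so those 6 are the full class: TCzs, TCzp, TCzt, TRzs, TRzp, TRzt.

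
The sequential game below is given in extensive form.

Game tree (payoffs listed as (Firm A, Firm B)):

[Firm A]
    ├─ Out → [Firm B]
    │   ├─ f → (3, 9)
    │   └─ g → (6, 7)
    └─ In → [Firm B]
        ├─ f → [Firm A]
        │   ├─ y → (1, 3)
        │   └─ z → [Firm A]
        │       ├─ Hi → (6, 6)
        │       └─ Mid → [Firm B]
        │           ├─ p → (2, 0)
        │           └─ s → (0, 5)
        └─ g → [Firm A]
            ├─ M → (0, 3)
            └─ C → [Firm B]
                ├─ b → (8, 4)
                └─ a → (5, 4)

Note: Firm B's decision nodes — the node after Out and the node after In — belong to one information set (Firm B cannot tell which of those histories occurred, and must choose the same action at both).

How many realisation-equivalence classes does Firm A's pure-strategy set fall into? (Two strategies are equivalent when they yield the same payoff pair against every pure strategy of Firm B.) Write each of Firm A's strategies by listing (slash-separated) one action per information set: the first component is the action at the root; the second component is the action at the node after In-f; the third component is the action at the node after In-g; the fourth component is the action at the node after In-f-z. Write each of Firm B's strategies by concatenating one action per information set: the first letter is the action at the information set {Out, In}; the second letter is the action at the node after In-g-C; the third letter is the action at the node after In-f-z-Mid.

Firm A has 16 pure strategies: Out/y/M/Hi, Out/y/M/Mid, Out/y/C/Hi, Out/y/C/Mid, Out/z/M/Hi, Out/z/M/Mid, Out/z/C/Hi, Out/z/C/Mid, In/y/M/Hi, In/y/M/Mid, In/y/C/Hi, In/y/C/Mid, In/z/M/Hi, In/z/M/Mid, In/z/C/Hi, In/z/C/Mid. Columns: fbp, fbs, fap, fas, gbp, gbs, gap, gas.
{Out/y/M/Hi, Out/y/M/Mid, Out/y/C/Hi, Out/y/C/Mid, Out/z/M/Hi, Out/z/M/Mid, Out/z/C/Hi, Out/z/C/Mid} → row (3,9) (3,9) (3,9) (3,9) (6,7) (6,7) (6,7) (6,7)
{In/y/M/Hi, In/y/M/Mid} → row (1,3) (1,3) (1,3) (1,3) (0,3) (0,3) (0,3) (0,3)
{In/y/C/Hi, In/y/C/Mid} → row (1,3) (1,3) (1,3) (1,3) (8,4) (8,4) (5,4) (5,4)
{In/z/M/Hi} → row (6,6) (6,6) (6,6) (6,6) (0,3) (0,3) (0,3) (0,3)
{In/z/M/Mid} → row (2,0) (0,5) (2,0) (0,5) (0,3) (0,3) (0,3) (0,3)
{In/z/C/Hi} → row (6,6) (6,6) (6,6) (6,6) (8,4) (8,4) (5,4) (5,4)
{In/z/C/Mid} → row (2,0) (0,5) (2,0) (0,5) (8,4) (8,4) (5,4) (5,4)
That's 7 distinct rows out of 16 strategies.

7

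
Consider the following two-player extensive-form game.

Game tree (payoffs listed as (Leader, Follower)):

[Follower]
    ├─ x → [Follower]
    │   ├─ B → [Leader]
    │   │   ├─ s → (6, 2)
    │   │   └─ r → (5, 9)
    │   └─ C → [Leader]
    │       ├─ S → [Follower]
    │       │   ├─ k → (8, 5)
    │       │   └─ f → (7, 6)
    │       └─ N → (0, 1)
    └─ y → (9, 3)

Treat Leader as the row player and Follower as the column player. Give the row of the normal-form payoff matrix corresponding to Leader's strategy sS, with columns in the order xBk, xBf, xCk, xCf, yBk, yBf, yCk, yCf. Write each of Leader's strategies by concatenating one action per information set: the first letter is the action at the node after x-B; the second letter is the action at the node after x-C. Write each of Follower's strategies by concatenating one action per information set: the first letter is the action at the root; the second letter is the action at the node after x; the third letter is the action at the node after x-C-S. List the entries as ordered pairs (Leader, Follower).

(6,2) (6,2) (8,5) (7,6) (9,3) (9,3) (9,3) (9,3)

vs xBk: Follower plays x → Follower plays B at [x] → Leader plays s at [x-B] → (6, 2)
vs xBf: Follower plays x → Follower plays B at [x] → Leader plays s at [x-B] → (6, 2)
vs xCk: Follower plays x → Follower plays C at [x] → Leader plays S at [x-C] → Follower plays k at [x-C-S] → (8, 5)
vs xCf: Follower plays x → Follower plays C at [x] → Leader plays S at [x-C] → Follower plays f at [x-C-S] → (7, 6)
vs yBk: Follower plays y → (9, 3)
vs yBf: Follower plays y → (9, 3)
vs yCk: Follower plays y → (9, 3)
vs yCf: Follower plays y → (9, 3)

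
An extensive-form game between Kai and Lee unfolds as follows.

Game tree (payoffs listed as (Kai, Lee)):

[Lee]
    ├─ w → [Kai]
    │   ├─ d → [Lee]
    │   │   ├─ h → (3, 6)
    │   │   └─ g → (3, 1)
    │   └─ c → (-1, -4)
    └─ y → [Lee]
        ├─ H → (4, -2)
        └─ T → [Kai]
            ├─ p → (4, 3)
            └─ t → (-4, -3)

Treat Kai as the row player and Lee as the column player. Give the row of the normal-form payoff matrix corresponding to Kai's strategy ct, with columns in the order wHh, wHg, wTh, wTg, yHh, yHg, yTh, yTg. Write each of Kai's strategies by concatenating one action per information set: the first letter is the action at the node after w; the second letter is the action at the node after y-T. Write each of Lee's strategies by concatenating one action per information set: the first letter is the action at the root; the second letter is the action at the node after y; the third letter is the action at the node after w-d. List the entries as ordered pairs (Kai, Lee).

vs wHh: Lee plays w → Kai plays c at [w] → (-1, -4)
vs wHg: Lee plays w → Kai plays c at [w] → (-1, -4)
vs wTh: Lee plays w → Kai plays c at [w] → (-1, -4)
vs wTg: Lee plays w → Kai plays c at [w] → (-1, -4)
vs yHh: Lee plays y → Lee plays H at [y] → (4, -2)
vs yHg: Lee plays y → Lee plays H at [y] → (4, -2)
vs yTh: Lee plays y → Lee plays T at [y] → Kai plays t at [y-T] → (-4, -3)
vs yTg: Lee plays y → Lee plays T at [y] → Kai plays t at [y-T] → (-4, -3)

(-1,-4) (-1,-4) (-1,-4) (-1,-4) (4,-2) (4,-2) (-4,-3) (-4,-3)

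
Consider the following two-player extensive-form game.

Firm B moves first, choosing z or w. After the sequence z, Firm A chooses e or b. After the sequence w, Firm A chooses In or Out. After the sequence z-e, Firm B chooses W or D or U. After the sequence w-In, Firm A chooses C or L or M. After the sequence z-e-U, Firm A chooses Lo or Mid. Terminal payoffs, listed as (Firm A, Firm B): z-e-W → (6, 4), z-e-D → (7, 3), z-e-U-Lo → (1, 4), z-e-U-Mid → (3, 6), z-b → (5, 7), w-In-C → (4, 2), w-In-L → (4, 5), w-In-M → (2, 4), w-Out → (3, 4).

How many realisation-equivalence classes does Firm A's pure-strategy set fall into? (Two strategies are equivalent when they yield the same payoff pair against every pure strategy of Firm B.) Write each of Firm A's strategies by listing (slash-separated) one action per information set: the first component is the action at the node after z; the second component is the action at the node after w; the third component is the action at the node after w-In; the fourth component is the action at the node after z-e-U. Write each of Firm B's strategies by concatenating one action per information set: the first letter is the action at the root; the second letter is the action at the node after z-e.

Firm A has 24 pure strategies: e/In/C/Lo, e/In/C/Mid, e/In/L/Lo, e/In/L/Mid, e/In/M/Lo, e/In/M/Mid, e/Out/C/Lo, e/Out/C/Mid, e/Out/L/Lo, e/Out/L/Mid, e/Out/M/Lo, e/Out/M/Mid, b/In/C/Lo, b/In/C/Mid, b/In/L/Lo, b/In/L/Mid, b/In/M/Lo, b/In/M/Mid, b/Out/C/Lo, b/Out/C/Mid, b/Out/L/Lo, b/Out/L/Mid, b/Out/M/Lo, b/Out/M/Mid. Columns: zW, zD, zU, wW, wD, wU.
{e/In/C/Lo} → row (6,4) (7,3) (1,4) (4,2) (4,2) (4,2)
{e/In/C/Mid} → row (6,4) (7,3) (3,6) (4,2) (4,2) (4,2)
{e/In/L/Lo} → row (6,4) (7,3) (1,4) (4,5) (4,5) (4,5)
{e/In/L/Mid} → row (6,4) (7,3) (3,6) (4,5) (4,5) (4,5)
{e/In/M/Lo} → row (6,4) (7,3) (1,4) (2,4) (2,4) (2,4)
{e/In/M/Mid} → row (6,4) (7,3) (3,6) (2,4) (2,4) (2,4)
{e/Out/C/Lo, e/Out/L/Lo, e/Out/M/Lo} → row (6,4) (7,3) (1,4) (3,4) (3,4) (3,4)
{e/Out/C/Mid, e/Out/L/Mid, e/Out/M/Mid} → row (6,4) (7,3) (3,6) (3,4) (3,4) (3,4)
{b/In/C/Lo, b/In/C/Mid} → row (5,7) (5,7) (5,7) (4,2) (4,2) (4,2)
{b/In/L/Lo, b/In/L/Mid} → row (5,7) (5,7) (5,7) (4,5) (4,5) (4,5)
{b/In/M/Lo, b/In/M/Mid} → row (5,7) (5,7) (5,7) (2,4) (2,4) (2,4)
{b/Out/C/Lo, b/Out/C/Mid, b/Out/L/Lo, b/Out/L/Mid, b/Out/M/Lo, b/Out/M/Mid} → row (5,7) (5,7) (5,7) (3,4) (3,4) (3,4)
That's 12 distinct rows out of 24 strategies.

12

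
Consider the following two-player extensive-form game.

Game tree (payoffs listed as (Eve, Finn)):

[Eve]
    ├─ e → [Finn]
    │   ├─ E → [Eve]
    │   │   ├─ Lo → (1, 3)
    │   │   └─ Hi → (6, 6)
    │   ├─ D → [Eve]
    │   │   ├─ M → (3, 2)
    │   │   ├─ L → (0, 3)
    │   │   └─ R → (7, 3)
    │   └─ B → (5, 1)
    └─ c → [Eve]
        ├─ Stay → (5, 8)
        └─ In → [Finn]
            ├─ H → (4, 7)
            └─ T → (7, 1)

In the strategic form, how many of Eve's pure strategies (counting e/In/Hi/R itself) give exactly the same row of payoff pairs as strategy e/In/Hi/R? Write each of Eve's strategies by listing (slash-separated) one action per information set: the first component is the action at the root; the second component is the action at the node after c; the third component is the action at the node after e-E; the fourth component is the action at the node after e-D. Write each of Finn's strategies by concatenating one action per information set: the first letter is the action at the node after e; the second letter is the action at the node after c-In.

Row for e/In/Hi/R (columns EH, ET, DH, DT, BH, BT): (6,6) (6,6) (7,3) (7,3) (5,1) (5,1).
Under e/In/Hi/R, Eve's choice at the node after c can never be reached regardless of what Finn does, so varying those choices leaves every outcome unchanged.
Holding the reachable choices fixed and varying the unreachable one freely already gives 2 equivalent strategies.
No other strategy reproduces this row, so those 2 are the full class: e/Stay/Hi/R, e/In/Hi/R.

2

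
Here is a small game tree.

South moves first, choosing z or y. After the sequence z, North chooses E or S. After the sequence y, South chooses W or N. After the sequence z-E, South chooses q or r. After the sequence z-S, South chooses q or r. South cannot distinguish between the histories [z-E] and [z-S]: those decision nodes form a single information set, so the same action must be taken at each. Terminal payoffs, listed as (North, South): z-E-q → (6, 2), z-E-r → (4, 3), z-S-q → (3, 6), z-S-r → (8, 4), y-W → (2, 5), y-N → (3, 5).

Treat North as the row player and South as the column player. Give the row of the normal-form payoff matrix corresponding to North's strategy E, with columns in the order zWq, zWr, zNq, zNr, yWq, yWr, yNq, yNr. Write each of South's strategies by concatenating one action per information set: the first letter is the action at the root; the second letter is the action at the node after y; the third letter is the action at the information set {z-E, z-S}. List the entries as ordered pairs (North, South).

(6,2) (4,3) (6,2) (4,3) (2,5) (2,5) (3,5) (3,5)

vs zWq: South plays z → North plays E at [z] → South plays q at [z-E] → (6, 2)
vs zWr: South plays z → North plays E at [z] → South plays r at [z-E] → (4, 3)
vs zNq: South plays z → North plays E at [z] → South plays q at [z-E] → (6, 2)
vs zNr: South plays z → North plays E at [z] → South plays r at [z-E] → (4, 3)
vs yWq: South plays y → South plays W at [y] → (2, 5)
vs yWr: South plays y → South plays W at [y] → (2, 5)
vs yNq: South plays y → South plays N at [y] → (3, 5)
vs yNr: South plays y → South plays N at [y] → (3, 5)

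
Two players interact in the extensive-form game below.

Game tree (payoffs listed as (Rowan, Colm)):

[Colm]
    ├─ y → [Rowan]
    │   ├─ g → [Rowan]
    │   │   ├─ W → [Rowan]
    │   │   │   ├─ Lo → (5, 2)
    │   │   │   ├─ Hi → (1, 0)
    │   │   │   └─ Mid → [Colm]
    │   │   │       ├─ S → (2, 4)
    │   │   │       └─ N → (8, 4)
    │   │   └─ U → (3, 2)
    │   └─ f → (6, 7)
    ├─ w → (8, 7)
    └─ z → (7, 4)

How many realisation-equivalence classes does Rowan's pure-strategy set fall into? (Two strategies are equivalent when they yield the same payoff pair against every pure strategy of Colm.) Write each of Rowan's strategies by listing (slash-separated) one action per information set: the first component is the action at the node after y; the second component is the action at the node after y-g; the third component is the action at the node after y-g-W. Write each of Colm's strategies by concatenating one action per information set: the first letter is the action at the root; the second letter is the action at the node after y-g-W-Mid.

Rowan has 12 pure strategies: g/W/Lo, g/W/Hi, g/W/Mid, g/U/Lo, g/U/Hi, g/U/Mid, f/W/Lo, f/W/Hi, f/W/Mid, f/U/Lo, f/U/Hi, f/U/Mid. Columns: yS, yN, wS, wN, zS, zN.
{g/W/Lo} → row (5,2) (5,2) (8,7) (8,7) (7,4) (7,4)
{g/W/Hi} → row (1,0) (1,0) (8,7) (8,7) (7,4) (7,4)
{g/W/Mid} → row (2,4) (8,4) (8,7) (8,7) (7,4) (7,4)
{g/U/Lo, g/U/Hi, g/U/Mid} → row (3,2) (3,2) (8,7) (8,7) (7,4) (7,4)
{f/W/Lo, f/W/Hi, f/W/Mid, f/U/Lo, f/U/Hi, f/U/Mid} → row (6,7) (6,7) (8,7) (8,7) (7,4) (7,4)
That's 5 distinct rows out of 12 strategies.

5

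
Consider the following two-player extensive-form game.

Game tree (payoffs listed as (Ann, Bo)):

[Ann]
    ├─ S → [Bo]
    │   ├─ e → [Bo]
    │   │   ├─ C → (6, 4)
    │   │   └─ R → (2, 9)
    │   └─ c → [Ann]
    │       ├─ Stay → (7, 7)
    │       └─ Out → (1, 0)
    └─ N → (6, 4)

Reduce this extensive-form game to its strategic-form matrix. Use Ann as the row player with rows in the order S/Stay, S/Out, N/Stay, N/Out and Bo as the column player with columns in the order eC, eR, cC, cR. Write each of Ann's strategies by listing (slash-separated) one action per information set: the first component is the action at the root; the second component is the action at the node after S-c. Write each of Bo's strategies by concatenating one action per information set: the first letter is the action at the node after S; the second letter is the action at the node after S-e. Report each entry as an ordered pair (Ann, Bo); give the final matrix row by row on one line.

S/Stay: (6,4) (2,9) (7,7) (7,7) | S/Out: (6,4) (2,9) (1,0) (1,0) | N/Stay: (6,4) (6,4) (6,4) (6,4) | N/Out: (6,4) (6,4) (6,4) (6,4)

             eC       eR       cC       cR
S/Stay    (6,4)    (2,9)    (7,7)    (7,7)
 S/Out    (6,4)    (2,9)    (1,0)    (1,0)
N/Stay    (6,4)    (6,4)    (6,4)    (6,4)
 N/Out    (6,4)    (6,4)    (6,4)    (6,4)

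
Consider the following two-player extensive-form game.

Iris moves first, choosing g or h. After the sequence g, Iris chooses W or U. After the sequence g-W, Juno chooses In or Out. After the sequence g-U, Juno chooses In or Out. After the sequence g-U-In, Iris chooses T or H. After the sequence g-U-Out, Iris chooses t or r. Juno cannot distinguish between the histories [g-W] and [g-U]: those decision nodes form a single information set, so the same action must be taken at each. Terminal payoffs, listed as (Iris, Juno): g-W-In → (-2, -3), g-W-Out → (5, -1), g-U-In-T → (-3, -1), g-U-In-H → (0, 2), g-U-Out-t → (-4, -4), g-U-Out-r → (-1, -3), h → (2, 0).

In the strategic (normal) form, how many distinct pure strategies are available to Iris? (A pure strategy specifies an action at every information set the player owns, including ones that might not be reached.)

16

Iris owns the root with actions {g, h} — two choices.
Iris owns the node after g with actions {W, U} — two choices.
Iris owns the node after g-U-In with actions {T, H} — two choices.
Iris owns the node after g-U-Out with actions {t, r} — two choices.
A pure strategy fixes one action at each information set independently, so the count is the product 2 × 2 × 2 × 2 = 16.
(For reference, Juno has 2 pure strategies, giving a 16×2 normal-form matrix.)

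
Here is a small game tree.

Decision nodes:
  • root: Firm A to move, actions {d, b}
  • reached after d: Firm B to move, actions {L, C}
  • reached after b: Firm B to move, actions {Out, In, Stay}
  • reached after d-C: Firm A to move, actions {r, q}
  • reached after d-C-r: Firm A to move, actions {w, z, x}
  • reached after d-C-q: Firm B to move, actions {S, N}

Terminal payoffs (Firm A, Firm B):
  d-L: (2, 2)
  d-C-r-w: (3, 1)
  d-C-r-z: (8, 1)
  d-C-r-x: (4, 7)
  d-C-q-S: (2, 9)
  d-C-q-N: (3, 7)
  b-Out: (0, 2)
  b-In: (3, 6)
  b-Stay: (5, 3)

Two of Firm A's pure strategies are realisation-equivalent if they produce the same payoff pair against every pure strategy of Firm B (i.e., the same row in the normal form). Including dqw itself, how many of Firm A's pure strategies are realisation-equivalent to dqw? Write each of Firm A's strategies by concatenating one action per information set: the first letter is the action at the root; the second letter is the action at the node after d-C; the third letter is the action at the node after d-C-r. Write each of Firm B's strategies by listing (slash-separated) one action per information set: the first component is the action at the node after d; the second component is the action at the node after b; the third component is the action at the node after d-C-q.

Row for dqw (columns L/Out/S, L/Out/N, L/In/S, L/In/N, L/Stay/S, L/Stay/N, C/Out/S, C/Out/N, C/In/S, C/In/N, C/Stay/S, C/Stay/N): (2,2) (2,2) (2,2) (2,2) (2,2) (2,2) (2,9) (3,7) (2,9) (3,7) (2,9) (3,7).
Under dqw, Firm A's choice at the node after d-C-r can never be reached regardless of what Firm B does, so varying those choices leaves every outcome unchanged.
Holding the reachable choices fixed and varying the unreachable one freely already gives 3 equivalent strategies.
No other strategy reproduces this row, so those 3 are the full class: dqw, dqz, dqx.

3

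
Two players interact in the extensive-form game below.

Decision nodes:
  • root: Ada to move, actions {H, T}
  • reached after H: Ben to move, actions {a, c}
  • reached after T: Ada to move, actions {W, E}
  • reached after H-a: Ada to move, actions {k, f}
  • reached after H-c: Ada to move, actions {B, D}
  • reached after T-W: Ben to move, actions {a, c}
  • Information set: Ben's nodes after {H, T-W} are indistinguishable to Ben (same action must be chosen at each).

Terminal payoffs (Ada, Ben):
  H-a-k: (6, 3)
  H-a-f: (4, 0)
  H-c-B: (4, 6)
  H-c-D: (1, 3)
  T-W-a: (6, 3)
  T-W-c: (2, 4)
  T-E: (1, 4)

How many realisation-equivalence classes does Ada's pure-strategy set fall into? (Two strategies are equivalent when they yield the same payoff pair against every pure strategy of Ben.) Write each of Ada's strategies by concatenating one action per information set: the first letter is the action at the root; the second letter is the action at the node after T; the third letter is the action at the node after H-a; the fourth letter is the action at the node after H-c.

6

Ada has 16 pure strategies: HWkB, HWkD, HWfB, HWfD, HEkB, HEkD, HEfB, HEfD, TWkB, TWkD, TWfB, TWfD, TEkB, TEkD, TEfB, TEfD. Columns: a, c.
{HWkB, HEkB} → row (6,3) (4,6)
{HWkD, HEkD} → row (6,3) (1,3)
{HWfB, HEfB} → row (4,0) (4,6)
{HWfD, HEfD} → row (4,0) (1,3)
{TWkB, TWkD, TWfB, TWfD} → row (6,3) (2,4)
{TEkB, TEkD, TEfB, TEfD} → row (1,4) (1,4)
That's 6 distinct rows out of 16 strategies.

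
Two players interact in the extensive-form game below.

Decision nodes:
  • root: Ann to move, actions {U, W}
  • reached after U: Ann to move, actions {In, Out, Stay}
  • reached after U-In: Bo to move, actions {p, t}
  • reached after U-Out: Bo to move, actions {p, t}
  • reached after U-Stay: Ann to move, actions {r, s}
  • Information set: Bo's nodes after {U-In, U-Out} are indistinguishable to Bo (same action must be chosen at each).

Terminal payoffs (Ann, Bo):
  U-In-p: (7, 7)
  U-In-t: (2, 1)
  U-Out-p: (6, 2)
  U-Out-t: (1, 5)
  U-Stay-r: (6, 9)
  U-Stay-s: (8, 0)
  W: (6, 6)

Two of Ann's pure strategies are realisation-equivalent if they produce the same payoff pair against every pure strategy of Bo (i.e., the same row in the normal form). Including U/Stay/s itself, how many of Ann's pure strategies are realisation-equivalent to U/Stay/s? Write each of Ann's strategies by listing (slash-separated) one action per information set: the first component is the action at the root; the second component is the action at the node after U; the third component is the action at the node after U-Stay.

1

Row for U/Stay/s (columns p, t): (8,0) (8,0).
Every one of Ann's information sets is on the play path for some reply by Bo when Ann follows U/Stay/s.
Changing the action at any of them therefore changes at least one column, so only U/Stay/s itself gives this row.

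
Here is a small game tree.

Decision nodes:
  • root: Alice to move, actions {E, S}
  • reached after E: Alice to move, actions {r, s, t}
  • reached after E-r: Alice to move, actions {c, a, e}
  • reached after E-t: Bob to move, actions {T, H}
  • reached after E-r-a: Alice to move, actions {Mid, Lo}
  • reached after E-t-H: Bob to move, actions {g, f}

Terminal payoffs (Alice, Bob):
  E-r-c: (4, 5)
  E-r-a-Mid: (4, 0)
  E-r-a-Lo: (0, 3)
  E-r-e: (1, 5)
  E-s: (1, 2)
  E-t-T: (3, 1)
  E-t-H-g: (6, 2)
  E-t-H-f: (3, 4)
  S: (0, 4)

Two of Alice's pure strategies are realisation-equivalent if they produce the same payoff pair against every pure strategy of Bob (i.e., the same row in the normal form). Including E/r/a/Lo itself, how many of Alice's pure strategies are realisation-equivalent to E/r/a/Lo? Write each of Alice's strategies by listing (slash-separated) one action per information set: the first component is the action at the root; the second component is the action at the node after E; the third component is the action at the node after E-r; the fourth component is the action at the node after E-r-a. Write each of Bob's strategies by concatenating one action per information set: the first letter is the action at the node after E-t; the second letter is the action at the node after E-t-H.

Row for E/r/a/Lo (columns Tg, Tf, Hg, Hf): (0,3) (0,3) (0,3) (0,3).
Every one of Alice's information sets is on the play path for some reply by Bob when Alice follows E/r/a/Lo.
Changing the action at any of them therefore changes at least one column, so only E/r/a/Lo itself gives this row.

1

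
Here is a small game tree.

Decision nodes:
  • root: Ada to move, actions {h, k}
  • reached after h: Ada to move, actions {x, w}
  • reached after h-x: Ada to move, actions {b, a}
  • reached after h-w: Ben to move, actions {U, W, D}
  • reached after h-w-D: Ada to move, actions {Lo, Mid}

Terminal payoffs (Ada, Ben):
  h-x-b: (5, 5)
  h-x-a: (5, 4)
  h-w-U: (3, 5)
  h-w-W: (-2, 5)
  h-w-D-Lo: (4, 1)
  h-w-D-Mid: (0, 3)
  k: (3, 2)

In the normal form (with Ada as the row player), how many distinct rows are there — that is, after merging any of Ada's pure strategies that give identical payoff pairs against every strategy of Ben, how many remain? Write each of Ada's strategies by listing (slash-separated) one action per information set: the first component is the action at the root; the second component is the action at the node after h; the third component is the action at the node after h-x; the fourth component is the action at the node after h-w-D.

Ada has 16 pure strategies: h/x/b/Lo, h/x/b/Mid, h/x/a/Lo, h/x/a/Mid, h/w/b/Lo, h/w/b/Mid, h/w/a/Lo, h/w/a/Mid, k/x/b/Lo, k/x/b/Mid, k/x/a/Lo, k/x/a/Mid, k/w/b/Lo, k/w/b/Mid, k/w/a/Lo, k/w/a/Mid. Columns: U, W, D.
{h/x/b/Lo, h/x/b/Mid} → row (5,5) (5,5) (5,5)
{h/x/a/Lo, h/x/a/Mid} → row (5,4) (5,4) (5,4)
{h/w/b/Lo, h/w/a/Lo} → row (3,5) (-2,5) (4,1)
{h/w/b/Mid, h/w/a/Mid} → row (3,5) (-2,5) (0,3)
{k/x/b/Lo, k/x/b/Mid, k/x/a/Lo, k/x/a/Mid, k/w/b/Lo, k/w/b/Mid, k/w/a/Lo, k/w/a/Mid} → row (3,2) (3,2) (3,2)
That's 5 distinct rows out of 16 strategies.

5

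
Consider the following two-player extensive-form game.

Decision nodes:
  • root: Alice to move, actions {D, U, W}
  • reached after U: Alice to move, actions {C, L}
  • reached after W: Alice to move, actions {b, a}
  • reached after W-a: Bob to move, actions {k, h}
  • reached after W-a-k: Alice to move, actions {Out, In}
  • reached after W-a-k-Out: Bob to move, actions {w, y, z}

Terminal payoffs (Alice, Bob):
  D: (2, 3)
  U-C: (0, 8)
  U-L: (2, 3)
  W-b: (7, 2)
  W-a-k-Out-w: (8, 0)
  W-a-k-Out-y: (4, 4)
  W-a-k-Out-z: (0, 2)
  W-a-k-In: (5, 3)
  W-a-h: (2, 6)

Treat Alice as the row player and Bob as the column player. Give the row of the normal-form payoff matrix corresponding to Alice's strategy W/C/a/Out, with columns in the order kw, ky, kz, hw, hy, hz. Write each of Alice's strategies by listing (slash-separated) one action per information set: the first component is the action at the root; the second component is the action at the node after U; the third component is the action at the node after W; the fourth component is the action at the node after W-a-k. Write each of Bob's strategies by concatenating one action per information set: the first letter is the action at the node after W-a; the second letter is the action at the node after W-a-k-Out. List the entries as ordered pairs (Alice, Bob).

(8,0) (4,4) (0,2) (2,6) (2,6) (2,6)

vs kw: Alice plays W → Alice plays a at [W] → Bob plays k at [W-a] → Alice plays Out at [W-a-k] → Bob plays w at [W-a-k-Out] → (8, 0)
vs ky: Alice plays W → Alice plays a at [W] → Bob plays k at [W-a] → Alice plays Out at [W-a-k] → Bob plays y at [W-a-k-Out] → (4, 4)
vs kz: Alice plays W → Alice plays a at [W] → Bob plays k at [W-a] → Alice plays Out at [W-a-k] → Bob plays z at [W-a-k-Out] → (0, 2)
vs hw: Alice plays W → Alice plays a at [W] → Bob plays h at [W-a] → (2, 6)
vs hy: Alice plays W → Alice plays a at [W] → Bob plays h at [W-a] → (2, 6)
vs hz: Alice plays W → Alice plays a at [W] → Bob plays h at [W-a] → (2, 6)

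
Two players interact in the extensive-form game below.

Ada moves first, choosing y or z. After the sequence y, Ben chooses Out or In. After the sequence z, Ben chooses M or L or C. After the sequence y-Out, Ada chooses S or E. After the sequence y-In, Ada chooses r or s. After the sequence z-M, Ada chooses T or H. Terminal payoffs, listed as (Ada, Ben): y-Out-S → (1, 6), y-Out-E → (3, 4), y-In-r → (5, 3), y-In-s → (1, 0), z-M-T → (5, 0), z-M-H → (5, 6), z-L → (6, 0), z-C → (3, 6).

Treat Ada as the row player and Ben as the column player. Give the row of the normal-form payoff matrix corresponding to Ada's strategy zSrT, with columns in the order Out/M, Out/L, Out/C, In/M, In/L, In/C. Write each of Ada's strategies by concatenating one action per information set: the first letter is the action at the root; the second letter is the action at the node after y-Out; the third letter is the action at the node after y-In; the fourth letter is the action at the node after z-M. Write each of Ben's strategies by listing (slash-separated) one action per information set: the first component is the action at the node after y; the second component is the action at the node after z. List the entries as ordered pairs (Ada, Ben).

(5,0) (6,0) (3,6) (5,0) (6,0) (3,6)

vs Out/M: Ada plays z → Ben plays M at [z] → Ada plays T at [z-M] → (5, 0)
vs Out/L: Ada plays z → Ben plays L at [z] → (6, 0)
vs Out/C: Ada plays z → Ben plays C at [z] → (3, 6)
vs In/M: Ada plays z → Ben plays M at [z] → Ada plays T at [z-M] → (5, 0)
vs In/L: Ada plays z → Ben plays L at [z] → (6, 0)
vs In/C: Ada plays z → Ben plays C at [z] → (3, 6)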